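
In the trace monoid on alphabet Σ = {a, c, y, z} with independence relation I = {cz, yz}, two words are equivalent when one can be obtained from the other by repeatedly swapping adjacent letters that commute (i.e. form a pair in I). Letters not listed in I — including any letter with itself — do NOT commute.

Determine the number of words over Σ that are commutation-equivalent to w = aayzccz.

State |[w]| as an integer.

#0=a has no predecessor
#1=a depends on [0:a]
#2=y depends on [1:a]
#3=z depends on [1:a]
#4=c depends on [2:y]
#5=c depends on [4:c]
#6=z depends on [3:z]
sources: [0:a]
N(rest) = Σ N(rest − s) over sources s of rest; N(one piece) = 1:
  size 1 → [5]=1  [6]=1
  size 2 → [3,6]=1  [4,5]=1  [5,6]=2
  size 3 → [2,4,5]=1  [3,5,6]=3  [4,5,6]=3
  size 4 → [2,4,5,6]=4  [3,4,5,6]=6
  size 5 → [2,3,4,5,6]=10
  first=0(a) contributes 10

10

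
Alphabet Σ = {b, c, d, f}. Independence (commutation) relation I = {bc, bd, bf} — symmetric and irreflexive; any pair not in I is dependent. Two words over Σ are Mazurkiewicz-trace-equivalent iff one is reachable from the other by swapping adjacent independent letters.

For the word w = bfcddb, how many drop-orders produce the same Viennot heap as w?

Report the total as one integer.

15

drop 0:b onto floor
drop 1:f onto floor
drop 2:c onto {1:f}
drop 3:d onto {2:c}
drop 4:d onto {3:d}
drop 5:b onto {0:b}
ground layer = {0:b, 1:f}
drop-orders for the pieces not yet dropped (sum over which currently-grounded one goes next):
  1 to go: {4} 1  {5} 1
  2 to go: {0,5} 1  {3,4} 1  {4,5} 2
  3 to go: {0,4,5} 3  {2,3,4} 1  {3,4,5} 3
  4 to go: {0,3,4,5} 6  {1,2,3,4} 1  {2,3,4,5} 4
  if 0:b drops first: 5 orders
  if 1:f drops first: 10 orders
heap linearizations: 15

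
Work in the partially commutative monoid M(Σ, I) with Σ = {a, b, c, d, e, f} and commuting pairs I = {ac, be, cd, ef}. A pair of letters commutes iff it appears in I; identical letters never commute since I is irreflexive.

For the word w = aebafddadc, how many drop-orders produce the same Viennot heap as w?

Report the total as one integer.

10

0(a) covers ∅
1(e) covers 0:a
2(b) covers 0:a
3(a) covers 1:e, 2:b
4(f) covers 3:a
5(d) covers 4:f
6(d) covers 5:d
7(a) covers 6:d
8(d) covers 7:a
9(c) covers 4:f
floor of heap: 0:a
completions by unplaced set U, small U first (add the entries for U minus each lowest piece of U):
  |U|=1: {8}:1  {9}:1
  |U|=2: {7,8}:1  {8,9}:2
  |U|=3: {6,7,8}:1  {7,8,9}:3
  |U|=4: {5,6,7,8}:1  {6,7,8,9}:4
  |U|=5: {5,6,7,8,9}:5
  |U|=6: {4,5,6,7,8,9}:5
  |U|=7: {3,4,5,6,7,8,9}:5
  |U|=8: {1,3,4,5,6,7,8,9}:5  {2,3,4,5,6,7,8,9}:5
  start at 0(a): 10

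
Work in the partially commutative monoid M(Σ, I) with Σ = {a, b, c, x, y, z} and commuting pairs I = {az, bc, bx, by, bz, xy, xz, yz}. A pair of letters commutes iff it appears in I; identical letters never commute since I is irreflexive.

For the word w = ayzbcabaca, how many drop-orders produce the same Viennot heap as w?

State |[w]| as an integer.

11

drop 0:a onto floor
drop 1:y onto {0:a}
drop 2:z onto floor
drop 3:b onto {0:a}
drop 4:c onto {1:y, 2:z}
drop 5:a onto {3:b, 4:c}
drop 6:b onto {5:a}
drop 7:a onto {6:b}
drop 8:c onto {7:a}
drop 9:a onto {8:c}
ground layer = {0:a, 2:z}
drop-orders for the pieces not yet dropped (sum over which currently-grounded one goes next):
  1 to go: {9} 1
  2 to go: {8,9} 1
  3 to go: {7,8,9} 1
  4 to go: {6,7,8,9} 1
  5 to go: {5,6,7,8,9} 1
  6 to go: {3,5,6,7,8,9} 1  {4,5,6,7,8,9} 1
  7 to go: {1,4,5,6,7,8,9} 1  {2,4,5,6,7,8,9} 1  {3,4,5,6,7,8,9} 2
  8 to go: {1,2,4,5,6,7,8,9} 2  {1,3,4,5,6,7,8,9} 3  {2,3,4,5,6,7,8,9} 3
  if 0:a drops first: 8 orders
  if 2:z drops first: 3 orders
heap linearizations: 11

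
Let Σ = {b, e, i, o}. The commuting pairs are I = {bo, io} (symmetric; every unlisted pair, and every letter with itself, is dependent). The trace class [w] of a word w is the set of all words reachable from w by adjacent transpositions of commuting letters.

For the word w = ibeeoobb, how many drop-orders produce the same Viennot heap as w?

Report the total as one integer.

#0=i has no predecessor
#1=b depends on [0:i]
#2=e depends on [1:b]
#3=e depends on [2:e]
#4=o depends on [3:e]
#5=o depends on [4:o]
#6=b depends on [3:e]
#7=b depends on [6:b]
sources: [0:i]
N(rest) = Σ N(rest − s) over sources s of rest; N(one piece) = 1:
  size 1 → [5]=1  [7]=1
  size 2 → [4,5]=1  [5,7]=2  [6,7]=1
  size 3 → [4,5,7]=3  [5,6,7]=3
  size 4 → [4,5,6,7]=6
  size 5 → [3,4,5,6,7]=6
  size 6 → [2,3,4,5,6,7]=6
  first=0(i) contributes 6

6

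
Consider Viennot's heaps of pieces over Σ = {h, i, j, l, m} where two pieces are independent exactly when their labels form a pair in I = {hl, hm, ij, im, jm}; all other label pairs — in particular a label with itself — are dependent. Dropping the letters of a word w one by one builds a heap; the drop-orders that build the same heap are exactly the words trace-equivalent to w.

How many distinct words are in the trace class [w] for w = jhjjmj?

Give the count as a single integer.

6

#0=j has no predecessor
#1=h depends on [0:j]
#2=j depends on [1:h]
#3=j depends on [2:j]
#4=m has no predecessor
#5=j depends on [3:j]
sources: [0:j, 4:m]
N(rest) = Σ N(rest − s) over sources s of rest; N(one piece) = 1:
  size 1 → [4]=1  [5]=1
  size 2 → [3,5]=1  [4,5]=2
  size 3 → [2,3,5]=1  [3,4,5]=3
  size 4 → [1,2,3,5]=1  [2,3,4,5]=4
  first=0(j) contributes 5
  first=4(m) contributes 1
|[w]| = 6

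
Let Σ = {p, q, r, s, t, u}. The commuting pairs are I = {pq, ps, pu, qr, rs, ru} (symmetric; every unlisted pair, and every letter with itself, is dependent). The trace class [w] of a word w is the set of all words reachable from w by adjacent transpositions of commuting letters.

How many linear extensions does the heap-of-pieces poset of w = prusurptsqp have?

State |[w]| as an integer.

piece 0:p — minimal
piece 1:r rests on {0:p}
piece 2:u — minimal
piece 3:s rests on {2:u}
piece 4:u rests on {3:s}
piece 5:r rests on {1:r}
piece 6:p rests on {5:r}
piece 7:t rests on {4:u, 6:p}
piece 8:s rests on {7:t}
piece 9:q rests on {8:s}
piece 10:p rests on {7:t}
minimal pieces: {0:p, 2:u}
ways to finish when only these pieces remain (= sum over removing one remaining piece with nothing left below it):
  1 left: {9}→1  {10}→1
  2 left: {8,9}→1  {9,10}→2
  3 left: {8,9,10}→3
  4 left: {7,8,9,10}→3
  5 left: {4,7,8,9,10}→3  {6,7,8,9,10}→3
  6 left: {3,4,7,8,9,10}→3  {4,6,7,8,9,10}→6  {5,6,7,8,9,10}→3
  7 left: {1,5,6,7,8,9,10}→3  {2,3,4,7,8,9,10}→3  {3,4,6,7,8,9,10}→9  {4,5,6,7,8,9,10}→9
  8 left: {0,1,5,6,7,8,9,10}→3  {1,4,5,6,7,8,9,10}→12  {2,3,4,6,7,8,9,10}→12  {3,4,5,6,7,8,9,10}→18
  9 left: {0,1,4,5,6,7,8,9,10}→15  {1,3,4,5,6,7,8,9,10}→30  {2,3,4,5,6,7,8,9,10}→30
  placing 0:p first → 60 extensions
  placing 2:u first → 45 extensions
total linear extensions = 105

105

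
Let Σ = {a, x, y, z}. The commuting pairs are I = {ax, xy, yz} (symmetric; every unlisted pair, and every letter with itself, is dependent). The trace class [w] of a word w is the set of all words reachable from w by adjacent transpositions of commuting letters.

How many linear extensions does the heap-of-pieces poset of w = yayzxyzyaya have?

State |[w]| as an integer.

0(y) covers ∅
1(a) covers 0:y
2(y) covers 1:a
3(z) covers 1:a
4(x) covers 3:z
5(y) covers 2:y
6(z) covers 4:x
7(y) covers 5:y
8(a) covers 6:z, 7:y
9(y) covers 8:a
10(a) covers 9:y
floor of heap: 0:y
completions by unplaced set U, small U first (add the entries for U minus each lowest piece of U):
  |U|=1: {10}:1
  |U|=2: {9,10}:1
  |U|=3: {8,9,10}:1
  |U|=4: {6,8,9,10}:1  {7,8,9,10}:1
  |U|=5: {4,6,8,9,10}:1  {5,7,8,9,10}:1  {6,7,8,9,10}:2
  |U|=6: {2,5,7,8,9,10}:1  {3,4,6,8,9,10}:1  {4,6,7,8,9,10}:3  {5,6,7,8,9,10}:3
  |U|=7: {2,5,6,7,8,9,10}:4  {3,4,6,7,8,9,10}:4  {4,5,6,7,8,9,10}:6
  |U|=8: {2,4,5,6,7,8,9,10}:10  {3,4,5,6,7,8,9,10}:10
  |U|=9: {2,3,4,5,6,7,8,9,10}:20
  start at 0(y): 20

20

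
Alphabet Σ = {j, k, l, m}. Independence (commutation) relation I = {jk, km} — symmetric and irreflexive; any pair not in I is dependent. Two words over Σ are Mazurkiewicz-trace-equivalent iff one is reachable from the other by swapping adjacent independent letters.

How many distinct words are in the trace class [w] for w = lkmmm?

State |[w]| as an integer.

4

piece 0:l — minimal
piece 1:k rests on {0:l}
piece 2:m rests on {0:l}
piece 3:m rests on {2:m}
piece 4:m rests on {3:m}
minimal pieces: {0:l}
ways to finish when only these pieces remain (= sum over removing one remaining piece with nothing left below it):
  1 left: {1}→1  {4}→1
  2 left: {1,4}→2  {3,4}→1
  3 left: {1,3,4}→3  {2,3,4}→1
  placing 0:l first → 4 extensions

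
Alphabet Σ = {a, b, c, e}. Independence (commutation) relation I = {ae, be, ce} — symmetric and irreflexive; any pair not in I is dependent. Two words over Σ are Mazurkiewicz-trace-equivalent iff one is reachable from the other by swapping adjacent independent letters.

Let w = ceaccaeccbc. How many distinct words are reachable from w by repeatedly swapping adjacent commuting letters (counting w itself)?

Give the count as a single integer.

piece 0:c — minimal
piece 1:e — minimal
piece 2:a rests on {0:c}
piece 3:c rests on {2:a}
piece 4:c rests on {3:c}
piece 5:a rests on {4:c}
piece 6:e rests on {1:e}
piece 7:c rests on {5:a}
piece 8:c rests on {7:c}
piece 9:b rests on {8:c}
piece 10:c rests on {9:b}
minimal pieces: {0:c, 1:e}
ways to finish when only these pieces remain (= sum over removing one remaining piece with nothing left below it):
  1 left: {6}→1  {10}→1
  2 left: {1,6}→1  {6,10}→2  {9,10}→1
  3 left: {1,6,10}→3  {6,9,10}→3  {8,9,10}→1
  4 left: {1,6,9,10}→6  {6,8,9,10}→4  {7,8,9,10}→1
  5 left: {1,6,8,9,10}→10  {5,7,8,9,10}→1  {6,7,8,9,10}→5
  6 left: {1,6,7,8,9,10}→15  {4,5,7,8,9,10}→1  {5,6,7,8,9,10}→6
  7 left: {1,5,6,7,8,9,10}→21  {3,4,5,7,8,9,10}→1  {4,5,6,7,8,9,10}→7
  8 left: {1,4,5,6,7,8,9,10}→28  {2,3,4,5,7,8,9,10}→1  {3,4,5,6,7,8,9,10}→8
  9 left: {0,2,3,4,5,7,8,9,10}→1  {1,3,4,5,6,7,8,9,10}→36  {2,3,4,5,6,7,8,9,10}→9
  placing 0:c first → 45 extensions
  placing 1:e first → 10 extensions
total linear extensions = 55

55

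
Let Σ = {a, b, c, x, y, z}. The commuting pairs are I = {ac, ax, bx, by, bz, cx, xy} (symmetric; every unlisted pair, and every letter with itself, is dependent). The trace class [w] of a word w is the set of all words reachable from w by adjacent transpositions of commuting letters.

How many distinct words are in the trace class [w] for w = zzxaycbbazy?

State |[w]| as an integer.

piece 0:z — minimal
piece 1:z rests on {0:z}
piece 2:x rests on {1:z}
piece 3:a rests on {1:z}
piece 4:y rests on {3:a}
piece 5:c rests on {4:y}
piece 6:b rests on {5:c}
piece 7:b rests on {6:b}
piece 8:a rests on {7:b}
piece 9:z rests on {2:x, 8:a}
piece 10:y rests on {9:z}
minimal pieces: {0:z}
ways to finish when only these pieces remain (= sum over removing one remaining piece with nothing left below it):
  1 left: {10}→1
  2 left: {9,10}→1
  3 left: {2,9,10}→1  {8,9,10}→1
  4 left: {2,8,9,10}→2  {7,8,9,10}→1
  5 left: {2,7,8,9,10}→3  {6,7,8,9,10}→1
  6 left: {2,6,7,8,9,10}→4  {5,6,7,8,9,10}→1
  7 left: {2,5,6,7,8,9,10}→5  {4,5,6,7,8,9,10}→1
  8 left: {2,4,5,6,7,8,9,10}→6  {3,4,5,6,7,8,9,10}→1
  9 left: {2,3,4,5,6,7,8,9,10}→7
  placing 0:z first → 7 extensions

7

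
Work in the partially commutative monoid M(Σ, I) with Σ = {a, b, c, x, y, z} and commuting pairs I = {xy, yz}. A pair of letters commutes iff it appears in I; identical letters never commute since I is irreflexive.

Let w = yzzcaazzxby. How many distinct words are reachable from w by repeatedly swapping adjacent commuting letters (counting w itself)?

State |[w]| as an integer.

0(y) covers ∅
1(z) covers ∅
2(z) covers 1:z
3(c) covers 0:y, 2:z
4(a) covers 3:c
5(a) covers 4:a
6(z) covers 5:a
7(z) covers 6:z
8(x) covers 7:z
9(b) covers 8:x
10(y) covers 9:b
floor of heap: 0:y, 1:z
completions by unplaced set U, small U first (add the entries for U minus each lowest piece of U):
  |U|=1: {10}:1
  |U|=2: {9,10}:1
  |U|=3: {8,9,10}:1
  |U|=4: {7,8,9,10}:1
  |U|=5: {6,7,8,9,10}:1
  |U|=6: {5,6,7,8,9,10}:1
  |U|=7: {4,5,6,7,8,9,10}:1
  |U|=8: {3,4,5,6,7,8,9,10}:1
  |U|=9: {0,3,4,5,6,7,8,9,10}:1  {2,3,4,5,6,7,8,9,10}:1
  start at 0(y): 1
  start at 1(z): 2
sum over floor = 3

3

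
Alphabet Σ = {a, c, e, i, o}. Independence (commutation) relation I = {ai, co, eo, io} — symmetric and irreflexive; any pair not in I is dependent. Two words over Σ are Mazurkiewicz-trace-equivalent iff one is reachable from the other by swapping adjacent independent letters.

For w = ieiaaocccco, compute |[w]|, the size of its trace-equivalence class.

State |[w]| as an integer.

#0=i has no predecessor
#1=e depends on [0:i]
#2=i depends on [1:e]
#3=a depends on [1:e]
#4=a depends on [3:a]
#5=o depends on [4:a]
#6=c depends on [2:i, 4:a]
#7=c depends on [6:c]
#8=c depends on [7:c]
#9=c depends on [8:c]
#10=o depends on [5:o]
sources: [0:i]
N(rest) = Σ N(rest − s) over sources s of rest; N(one piece) = 1:
  size 1 → [9]=1  [10]=1
  size 2 → [5,10]=1  [8,9]=1  [9,10]=2
  size 3 → [5,9,10]=3  [7,8,9]=1  [8,9,10]=3
  size 4 → [5,8,9,10]=6  [6,7,8,9]=1  [7,8,9,10]=4
  size 5 → [2,6,7,8,9]=1  [5,7,8,9,10]=10  [6,7,8,9,10]=5
  size 6 → [2,6,7,8,9,10]=6  [5,6,7,8,9,10]=15
  size 7 → [2,5,6,7,8,9,10]=21  [4,5,6,7,8,9,10]=15
  size 8 → [2,4,5,6,7,8,9,10]=36  [3,4,5,6,7,8,9,10]=15
  size 9 → [2,3,4,5,6,7,8,9,10]=51
  first=0(i) contributes 51

51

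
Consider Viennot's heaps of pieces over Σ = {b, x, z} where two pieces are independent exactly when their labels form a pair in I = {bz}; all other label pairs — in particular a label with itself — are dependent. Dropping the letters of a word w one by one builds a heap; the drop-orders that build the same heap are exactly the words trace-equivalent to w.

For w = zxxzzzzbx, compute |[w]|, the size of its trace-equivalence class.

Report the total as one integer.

5

drop 0:z onto floor
drop 1:x onto {0:z}
drop 2:x onto {1:x}
drop 3:z onto {2:x}
drop 4:z onto {3:z}
drop 5:z onto {4:z}
drop 6:z onto {5:z}
drop 7:b onto {2:x}
drop 8:x onto {6:z, 7:b}
ground layer = {0:z}
drop-orders for the pieces not yet dropped (sum over which currently-grounded one goes next):
  1 to go: {8} 1
  2 to go: {6,8} 1  {7,8} 1
  3 to go: {5,6,8} 1  {6,7,8} 2
  4 to go: {4,5,6,8} 1  {5,6,7,8} 3
  5 to go: {3,4,5,6,8} 1  {4,5,6,7,8} 4
  6 to go: {3,4,5,6,7,8} 5
  7 to go: {2,3,4,5,6,7,8} 5
  if 0:z drops first: 5 orders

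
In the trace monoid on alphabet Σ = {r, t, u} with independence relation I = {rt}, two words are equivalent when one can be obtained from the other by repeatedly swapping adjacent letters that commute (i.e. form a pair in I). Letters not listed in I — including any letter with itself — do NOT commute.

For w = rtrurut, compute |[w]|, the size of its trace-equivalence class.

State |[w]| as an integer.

drop 0:r onto floor
drop 1:t onto floor
drop 2:r onto {0:r}
drop 3:u onto {1:t, 2:r}
drop 4:r onto {3:u}
drop 5:u onto {4:r}
drop 6:t onto {5:u}
ground layer = {0:r, 1:t}
drop-orders for the pieces not yet dropped (sum over which currently-grounded one goes next):
  1 to go: {6} 1
  2 to go: {5,6} 1
  3 to go: {4,5,6} 1
  4 to go: {3,4,5,6} 1
  5 to go: {1,3,4,5,6} 1  {2,3,4,5,6} 1
  if 0:r drops first: 2 orders
  if 1:t drops first: 1 orders
heap linearizations: 3

3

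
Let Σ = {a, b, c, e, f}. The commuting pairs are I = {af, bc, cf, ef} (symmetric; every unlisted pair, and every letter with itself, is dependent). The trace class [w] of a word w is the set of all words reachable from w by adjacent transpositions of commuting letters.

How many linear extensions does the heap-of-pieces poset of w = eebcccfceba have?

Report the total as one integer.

#0=e has no predecessor
#1=e depends on [0:e]
#2=b depends on [1:e]
#3=c depends on [1:e]
#4=c depends on [3:c]
#5=c depends on [4:c]
#6=f depends on [2:b]
#7=c depends on [5:c]
#8=e depends on [2:b, 7:c]
#9=b depends on [6:f, 8:e]
#10=a depends on [9:b]
sources: [0:e]
N(rest) = Σ N(rest − s) over sources s of rest; N(one piece) = 1:
  size 1 → [10]=1
  size 2 → [9,10]=1
  size 3 → [6,9,10]=1  [8,9,10]=1
  size 4 → [6,8,9,10]=2  [7,8,9,10]=1
  size 5 → [2,6,8,9,10]=2  [5,7,8,9,10]=1  [6,7,8,9,10]=3
  size 6 → [2,6,7,8,9,10]=5  [4,5,7,8,9,10]=1  [5,6,7,8,9,10]=4
  size 7 → [2,5,6,7,8,9,10]=9  [3,4,5,7,8,9,10]=1  [4,5,6,7,8,9,10]=5
  size 8 → [2,4,5,6,7,8,9,10]=14  [3,4,5,6,7,8,9,10]=6
  size 9 → [2,3,4,5,6,7,8,9,10]=20
  first=0(e) contributes 20

20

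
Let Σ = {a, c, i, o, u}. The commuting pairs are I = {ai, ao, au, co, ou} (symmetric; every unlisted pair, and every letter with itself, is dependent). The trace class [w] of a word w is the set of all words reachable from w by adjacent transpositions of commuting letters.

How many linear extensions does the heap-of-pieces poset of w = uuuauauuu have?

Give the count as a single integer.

36

#0=u has no predecessor
#1=u depends on [0:u]
#2=u depends on [1:u]
#3=a has no predecessor
#4=u depends on [2:u]
#5=a depends on [3:a]
#6=u depends on [4:u]
#7=u depends on [6:u]
#8=u depends on [7:u]
sources: [0:u, 3:a]
N(rest) = Σ N(rest − s) over sources s of rest; N(one piece) = 1:
  size 1 → [5]=1  [8]=1
  size 2 → [3,5]=1  [5,8]=2  [7,8]=1
  size 3 → [3,5,8]=3  [5,7,8]=3  [6,7,8]=1
  size 4 → [3,5,7,8]=6  [4,6,7,8]=1  [5,6,7,8]=4
  size 5 → [2,4,6,7,8]=1  [3,5,6,7,8]=10  [4,5,6,7,8]=5
  size 6 → [1,2,4,6,7,8]=1  [2,4,5,6,7,8]=6  [3,4,5,6,7,8]=15
  size 7 → [0,1,2,4,6,7,8]=1  [1,2,4,5,6,7,8]=7  [2,3,4,5,6,7,8]=21
  first=0(u) contributes 28
  first=3(a) contributes 8
|[w]| = 36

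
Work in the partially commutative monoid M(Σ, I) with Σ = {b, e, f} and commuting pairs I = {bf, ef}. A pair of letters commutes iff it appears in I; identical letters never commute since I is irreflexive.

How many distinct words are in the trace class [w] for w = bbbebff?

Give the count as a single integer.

21

piece 0:b — minimal
piece 1:b rests on {0:b}
piece 2:b rests on {1:b}
piece 3:e rests on {2:b}
piece 4:b rests on {3:e}
piece 5:f — minimal
piece 6:f rests on {5:f}
minimal pieces: {0:b, 5:f}
ways to finish when only these pieces remain (= sum over removing one remaining piece with nothing left below it):
  1 left: {4}→1  {6}→1
  2 left: {3,4}→1  {4,6}→2  {5,6}→1
  3 left: {2,3,4}→1  {3,4,6}→3  {4,5,6}→3
  4 left: {1,2,3,4}→1  {2,3,4,6}→4  {3,4,5,6}→6
  5 left: {0,1,2,3,4}→1  {1,2,3,4,6}→5  {2,3,4,5,6}→10
  placing 0:b first → 15 extensions
  placing 5:f first → 6 extensions
total linear extensions = 21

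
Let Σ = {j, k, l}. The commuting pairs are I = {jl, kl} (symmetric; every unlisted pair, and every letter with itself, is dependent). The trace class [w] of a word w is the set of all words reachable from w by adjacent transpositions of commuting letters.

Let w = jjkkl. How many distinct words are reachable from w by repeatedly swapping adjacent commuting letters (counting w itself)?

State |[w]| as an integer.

5

drop 0:j onto floor
drop 1:j onto {0:j}
drop 2:k onto {1:j}
drop 3:k onto {2:k}
drop 4:l onto floor
ground layer = {0:j, 4:l}
drop-orders for the pieces not yet dropped (sum over which currently-grounded one goes next):
  1 to go: {3} 1  {4} 1
  2 to go: {2,3} 1  {3,4} 2
  3 to go: {1,2,3} 1  {2,3,4} 3
  if 0:j drops first: 4 orders
  if 4:l drops first: 1 orders
heap linearizations: 5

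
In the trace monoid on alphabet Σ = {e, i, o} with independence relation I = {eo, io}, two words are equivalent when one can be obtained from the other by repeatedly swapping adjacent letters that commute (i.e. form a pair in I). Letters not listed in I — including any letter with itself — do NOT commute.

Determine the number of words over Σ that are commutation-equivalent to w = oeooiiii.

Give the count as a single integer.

0(o) covers ∅
1(e) covers ∅
2(o) covers 0:o
3(o) covers 2:o
4(i) covers 1:e
5(i) covers 4:i
6(i) covers 5:i
7(i) covers 6:i
floor of heap: 0:o, 1:e
completions by unplaced set U, small U first (add the entries for U minus each lowest piece of U):
  |U|=1: {3}:1  {7}:1
  |U|=2: {2,3}:1  {3,7}:2  {6,7}:1
  |U|=3: {0,2,3}:1  {2,3,7}:3  {3,6,7}:3  {5,6,7}:1
  |U|=4: {0,2,3,7}:4  {2,3,6,7}:6  {3,5,6,7}:4  {4,5,6,7}:1
  |U|=5: {0,2,3,6,7}:10  {1,4,5,6,7}:1  {2,3,5,6,7}:10  {3,4,5,6,7}:5
  |U|=6: {0,2,3,5,6,7}:20  {1,3,4,5,6,7}:6  {2,3,4,5,6,7}:15
  start at 0(o): 21
  start at 1(e): 35
sum over floor = 56

56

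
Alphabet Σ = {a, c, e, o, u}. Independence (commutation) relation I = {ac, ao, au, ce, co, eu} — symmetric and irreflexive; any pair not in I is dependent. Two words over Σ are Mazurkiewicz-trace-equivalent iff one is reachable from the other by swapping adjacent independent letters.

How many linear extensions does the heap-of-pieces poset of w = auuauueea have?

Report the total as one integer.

126

#0=a has no predecessor
#1=u has no predecessor
#2=u depends on [1:u]
#3=a depends on [0:a]
#4=u depends on [2:u]
#5=u depends on [4:u]
#6=e depends on [3:a]
#7=e depends on [6:e]
#8=a depends on [7:e]
sources: [0:a, 1:u]
N(rest) = Σ N(rest − s) over sources s of rest; N(one piece) = 1:
  size 1 → [5]=1  [8]=1
  size 2 → [4,5]=1  [5,8]=2  [7,8]=1
  size 3 → [2,4,5]=1  [4,5,8]=3  [5,7,8]=3  [6,7,8]=1
  size 4 → [1,2,4,5]=1  [2,4,5,8]=4  [3,6,7,8]=1  [4,5,7,8]=6  [5,6,7,8]=4
  size 5 → [0,3,6,7,8]=1  [1,2,4,5,8]=5  [2,4,5,7,8]=10  [3,5,6,7,8]=5  [4,5,6,7,8]=10
  size 6 → [0,3,5,6,7,8]=6  [1,2,4,5,7,8]=15  [2,4,5,6,7,8]=20  [3,4,5,6,7,8]=15
  size 7 → [0,3,4,5,6,7,8]=21  [1,2,4,5,6,7,8]=35  [2,3,4,5,6,7,8]=35
  first=0(a) contributes 70
  first=1(u) contributes 56
|[w]| = 126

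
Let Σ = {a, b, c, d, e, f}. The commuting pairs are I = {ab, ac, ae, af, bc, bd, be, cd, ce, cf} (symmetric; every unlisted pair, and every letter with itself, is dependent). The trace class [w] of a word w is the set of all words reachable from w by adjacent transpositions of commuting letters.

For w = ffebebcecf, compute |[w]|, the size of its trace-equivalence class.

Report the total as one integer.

#0=f has no predecessor
#1=f depends on [0:f]
#2=e depends on [1:f]
#3=b depends on [1:f]
#4=e depends on [2:e]
#5=b depends on [3:b]
#6=c has no predecessor
#7=e depends on [4:e]
#8=c depends on [6:c]
#9=f depends on [5:b, 7:e]
sources: [0:f, 6:c]
N(rest) = Σ N(rest − s) over sources s of rest; N(one piece) = 1:
  size 1 → [8]=1  [9]=1
  size 2 → [5,9]=1  [6,8]=1  [7,9]=1  [8,9]=2
  size 3 → [3,5,9]=1  [4,7,9]=1  [5,7,9]=2  [5,8,9]=3  [6,8,9]=3  [7,8,9]=3
  size 4 → [2,4,7,9]=1  [3,5,7,9]=3  [3,5,8,9]=4  [4,5,7,9]=3  [4,7,8,9]=4  [5,6,8,9]=6  [5,7,8,9]=8  [6,7,8,9]=6
  size 5 → [2,4,5,7,9]=4  [2,4,7,8,9]=5  [3,4,5,7,9]=6  [3,5,6,8,9]=10  [3,5,7,8,9]=15  [4,5,7,8,9]=15  [4,6,7,8,9]=10  [5,6,7,8,9]=20
  size 6 → [2,3,4,5,7,9]=10  [2,4,5,7,8,9]=24  [2,4,6,7,8,9]=15  [3,4,5,7,8,9]=36  [3,5,6,7,8,9]=45  [4,5,6,7,8,9]=45
  size 7 → [1,2,3,4,5,7,9]=10  [2,3,4,5,7,8,9]=70  [2,4,5,6,7,8,9]=84  [3,4,5,6,7,8,9]=126
  size 8 → [0,1,2,3,4,5,7,9]=10  [1,2,3,4,5,7,8,9]=80  [2,3,4,5,6,7,8,9]=280
  first=0(f) contributes 360
  first=6(c) contributes 90
|[w]| = 450

450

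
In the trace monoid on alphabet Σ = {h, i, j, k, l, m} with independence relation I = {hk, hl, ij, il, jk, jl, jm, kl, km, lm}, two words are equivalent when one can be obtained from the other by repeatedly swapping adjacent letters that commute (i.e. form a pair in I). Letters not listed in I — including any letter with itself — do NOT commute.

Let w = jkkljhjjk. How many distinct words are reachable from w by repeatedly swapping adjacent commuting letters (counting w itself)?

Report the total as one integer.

#0=j has no predecessor
#1=k has no predecessor
#2=k depends on [1:k]
#3=l has no predecessor
#4=j depends on [0:j]
#5=h depends on [4:j]
#6=j depends on [5:h]
#7=j depends on [6:j]
#8=k depends on [2:k]
sources: [0:j, 1:k, 3:l]
N(rest) = Σ N(rest − s) over sources s of rest; N(one piece) = 1:
  size 1 → [3]=1  [7]=1  [8]=1
  size 2 → [2,8]=1  [3,7]=2  [3,8]=2  [6,7]=1  [7,8]=2
  size 3 → [1,2,8]=1  [2,3,8]=3  [2,7,8]=3  [3,6,7]=3  [3,7,8]=6  [5,6,7]=1  [6,7,8]=3
  size 4 → [1,2,3,8]=4  [1,2,7,8]=4  [2,3,7,8]=12  [2,6,7,8]=6  [3,5,6,7]=4  [3,6,7,8]=12  [4,5,6,7]=1  [5,6,7,8]=4
  size 5 → [0,4,5,6,7]=1  [1,2,3,7,8]=20  [1,2,6,7,8]=10  [2,3,6,7,8]=30  [2,5,6,7,8]=10  [3,4,5,6,7]=5  [3,5,6,7,8]=20  [4,5,6,7,8]=5
  size 6 → [0,3,4,5,6,7]=6  [0,4,5,6,7,8]=6  [1,2,3,6,7,8]=60  [1,2,5,6,7,8]=20  [2,3,5,6,7,8]=60  [2,4,5,6,7,8]=15  [3,4,5,6,7,8]=30
  size 7 → [0,2,4,5,6,7,8]=21  [0,3,4,5,6,7,8]=42  [1,2,3,5,6,7,8]=140  [1,2,4,5,6,7,8]=35  [2,3,4,5,6,7,8]=105
  first=0(j) contributes 280
  first=1(k) contributes 168
  first=3(l) contributes 56
|[w]| = 504

504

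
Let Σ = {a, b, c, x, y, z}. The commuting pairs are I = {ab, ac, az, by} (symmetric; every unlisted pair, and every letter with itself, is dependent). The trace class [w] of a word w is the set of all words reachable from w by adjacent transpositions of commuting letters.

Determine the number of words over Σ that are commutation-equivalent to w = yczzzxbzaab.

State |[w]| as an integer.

10

piece 0:y — minimal
piece 1:c rests on {0:y}
piece 2:z rests on {1:c}
piece 3:z rests on {2:z}
piece 4:z rests on {3:z}
piece 5:x rests on {4:z}
piece 6:b rests on {5:x}
piece 7:z rests on {6:b}
piece 8:a rests on {5:x}
piece 9:a rests on {8:a}
piece 10:b rests on {7:z}
minimal pieces: {0:y}
ways to finish when only these pieces remain (= sum over removing one remaining piece with nothing left below it):
  1 left: {9}→1  {10}→1
  2 left: {7,10}→1  {8,9}→1  {9,10}→2
  3 left: {6,7,10}→1  {7,9,10}→3  {8,9,10}→3
  4 left: {6,7,9,10}→4  {7,8,9,10}→6
  5 left: {6,7,8,9,10}→10
  6 left: {5,6,7,8,9,10}→10
  7 left: {4,5,6,7,8,9,10}→10
  8 left: {3,4,5,6,7,8,9,10}→10
  9 left: {2,3,4,5,6,7,8,9,10}→10
  placing 0:y first → 10 extensions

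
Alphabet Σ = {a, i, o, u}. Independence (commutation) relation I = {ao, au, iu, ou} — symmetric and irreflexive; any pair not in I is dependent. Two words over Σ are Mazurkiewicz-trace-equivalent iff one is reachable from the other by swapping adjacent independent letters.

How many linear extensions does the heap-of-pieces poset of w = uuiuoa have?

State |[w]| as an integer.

40

#0=u has no predecessor
#1=u depends on [0:u]
#2=i has no predecessor
#3=u depends on [1:u]
#4=o depends on [2:i]
#5=a depends on [2:i]
sources: [0:u, 2:i]
N(rest) = Σ N(rest − s) over sources s of rest; N(one piece) = 1:
  size 1 → [3]=1  [4]=1  [5]=1
  size 2 → [1,3]=1  [3,4]=2  [3,5]=2  [4,5]=2
  size 3 → [0,1,3]=1  [1,3,4]=3  [1,3,5]=3  [2,4,5]=2  [3,4,5]=6
  size 4 → [0,1,3,4]=4  [0,1,3,5]=4  [1,3,4,5]=12  [2,3,4,5]=8
  first=0(u) contributes 20
  first=2(i) contributes 20
|[w]| = 40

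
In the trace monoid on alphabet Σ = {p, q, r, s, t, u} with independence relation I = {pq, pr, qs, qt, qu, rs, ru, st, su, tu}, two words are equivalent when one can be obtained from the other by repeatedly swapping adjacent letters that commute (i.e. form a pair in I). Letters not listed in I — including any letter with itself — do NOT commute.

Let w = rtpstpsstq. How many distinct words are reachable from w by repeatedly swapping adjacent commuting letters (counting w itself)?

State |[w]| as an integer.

54

0(r) covers ∅
1(t) covers 0:r
2(p) covers 1:t
3(s) covers 2:p
4(t) covers 2:p
5(p) covers 3:s, 4:t
6(s) covers 5:p
7(s) covers 6:s
8(t) covers 5:p
9(q) covers 0:r
floor of heap: 0:r
completions by unplaced set U, small U first (add the entries for U minus each lowest piece of U):
  |U|=1: {7}:1  {8}:1  {9}:1
  |U|=2: {6,7}:1  {7,8}:2  {7,9}:2  {8,9}:2
  |U|=3: {6,7,8}:3  {6,7,9}:3  {7,8,9}:6
  |U|=4: {5,6,7,8}:3  {6,7,8,9}:12
  |U|=5: {3,5,6,7,8}:3  {4,5,6,7,8}:3  {5,6,7,8,9}:15
  |U|=6: {3,4,5,6,7,8}:6  {3,5,6,7,8,9}:18  {4,5,6,7,8,9}:18
  |U|=7: {2,3,4,5,6,7,8}:6  {3,4,5,6,7,8,9}:42
  |U|=8: {1,2,3,4,5,6,7,8}:6  {2,3,4,5,6,7,8,9}:48
  start at 0(r): 54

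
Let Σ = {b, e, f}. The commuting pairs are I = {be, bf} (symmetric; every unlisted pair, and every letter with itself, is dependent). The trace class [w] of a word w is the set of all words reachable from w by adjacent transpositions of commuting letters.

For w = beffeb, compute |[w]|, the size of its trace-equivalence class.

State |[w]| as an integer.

15

0(b) covers ∅
1(e) covers ∅
2(f) covers 1:e
3(f) covers 2:f
4(e) covers 3:f
5(b) covers 0:b
floor of heap: 0:b, 1:e
completions by unplaced set U, small U first (add the entries for U minus each lowest piece of U):
  |U|=1: {4}:1  {5}:1
  |U|=2: {0,5}:1  {3,4}:1  {4,5}:2
  |U|=3: {0,4,5}:3  {2,3,4}:1  {3,4,5}:3
  |U|=4: {0,3,4,5}:6  {1,2,3,4}:1  {2,3,4,5}:4
  start at 0(b): 5
  start at 1(e): 10
sum over floor = 15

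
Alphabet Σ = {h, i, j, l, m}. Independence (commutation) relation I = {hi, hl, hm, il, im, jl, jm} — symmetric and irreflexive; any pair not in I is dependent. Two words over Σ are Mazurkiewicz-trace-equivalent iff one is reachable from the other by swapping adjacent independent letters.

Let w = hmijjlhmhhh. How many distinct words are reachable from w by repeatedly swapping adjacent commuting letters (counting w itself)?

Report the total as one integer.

0(h) covers ∅
1(m) covers ∅
2(i) covers ∅
3(j) covers 0:h, 2:i
4(j) covers 3:j
5(l) covers 1:m
6(h) covers 4:j
7(m) covers 5:l
8(h) covers 6:h
9(h) covers 8:h
10(h) covers 9:h
floor of heap: 0:h, 1:m, 2:i
completions by unplaced set U, small U first (add the entries for U minus each lowest piece of U):
  |U|=1: {7}:1  {10}:1
  |U|=2: {5,7}:1  {7,10}:2  {9,10}:1
  |U|=3: {1,5,7}:1  {5,7,10}:3  {7,9,10}:3  {8,9,10}:1
  |U|=4: {1,5,7,10}:4  {5,7,9,10}:6  {6,8,9,10}:1  {7,8,9,10}:4
  |U|=5: {1,5,7,9,10}:10  {4,6,8,9,10}:1  {5,7,8,9,10}:10  {6,7,8,9,10}:5
  |U|=6: {1,5,7,8,9,10}:20  {3,4,6,8,9,10}:1  {4,6,7,8,9,10}:6  {5,6,7,8,9,10}:15
  |U|=7: {0,3,4,6,8,9,10}:1  {1,5,6,7,8,9,10}:35  {2,3,4,6,8,9,10}:1  {3,4,6,7,8,9,10}:7  {4,5,6,7,8,9,10}:21
  |U|=8: {0,2,3,4,6,8,9,10}:2  {0,3,4,6,7,8,9,10}:8  {1,4,5,6,7,8,9,10}:56  {2,3,4,6,7,8,9,10}:8  {3,4,5,6,7,8,9,10}:28
  |U|=9: {0,2,3,4,6,7,8,9,10}:18  {0,3,4,5,6,7,8,9,10}:36  {1,3,4,5,6,7,8,9,10}:84  {2,3,4,5,6,7,8,9,10}:36
  start at 0(h): 120
  start at 1(m): 90
  start at 2(i): 120
sum over floor = 330

330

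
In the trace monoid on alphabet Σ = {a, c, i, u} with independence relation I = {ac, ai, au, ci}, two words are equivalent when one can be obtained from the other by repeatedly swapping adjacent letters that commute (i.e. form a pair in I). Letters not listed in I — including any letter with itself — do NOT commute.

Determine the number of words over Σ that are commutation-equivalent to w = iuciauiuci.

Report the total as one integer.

0(i) covers ∅
1(u) covers 0:i
2(c) covers 1:u
3(i) covers 1:u
4(a) covers ∅
5(u) covers 2:c, 3:i
6(i) covers 5:u
7(u) covers 6:i
8(c) covers 7:u
9(i) covers 7:u
floor of heap: 0:i, 4:a
completions by unplaced set U, small U first (add the entries for U minus each lowest piece of U):
  |U|=1: {4}:1  {8}:1  {9}:1
  |U|=2: {4,8}:2  {4,9}:2  {8,9}:2
  |U|=3: {4,8,9}:6  {7,8,9}:2
  |U|=4: {4,7,8,9}:8  {6,7,8,9}:2
  |U|=5: {4,6,7,8,9}:10  {5,6,7,8,9}:2
  |U|=6: {2,5,6,7,8,9}:2  {3,5,6,7,8,9}:2  {4,5,6,7,8,9}:12
  |U|=7: {2,3,5,6,7,8,9}:4  {2,4,5,6,7,8,9}:14  {3,4,5,6,7,8,9}:14
  |U|=8: {1,2,3,5,6,7,8,9}:4  {2,3,4,5,6,7,8,9}:32
  start at 0(i): 36
  start at 4(a): 4
sum over floor = 40

40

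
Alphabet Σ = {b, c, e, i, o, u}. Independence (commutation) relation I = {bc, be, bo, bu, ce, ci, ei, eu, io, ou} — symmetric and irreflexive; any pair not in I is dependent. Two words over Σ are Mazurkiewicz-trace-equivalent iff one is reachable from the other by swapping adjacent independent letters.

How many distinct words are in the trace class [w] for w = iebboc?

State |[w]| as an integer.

0(i) covers ∅
1(e) covers ∅
2(b) covers 0:i
3(b) covers 2:b
4(o) covers 1:e
5(c) covers 4:o
floor of heap: 0:i, 1:e
completions by unplaced set U, small U first (add the entries for U minus each lowest piece of U):
  |U|=1: {3}:1  {5}:1
  |U|=2: {2,3}:1  {3,5}:2  {4,5}:1
  |U|=3: {0,2,3}:1  {1,4,5}:1  {2,3,5}:3  {3,4,5}:3
  |U|=4: {0,2,3,5}:4  {1,3,4,5}:4  {2,3,4,5}:6
  start at 0(i): 10
  start at 1(e): 10
sum over floor = 20

20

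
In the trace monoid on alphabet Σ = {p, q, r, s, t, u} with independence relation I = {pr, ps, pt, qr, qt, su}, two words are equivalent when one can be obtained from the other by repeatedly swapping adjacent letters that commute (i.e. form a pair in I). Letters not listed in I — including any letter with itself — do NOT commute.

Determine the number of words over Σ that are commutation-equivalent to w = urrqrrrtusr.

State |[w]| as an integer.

#0=u has no predecessor
#1=r depends on [0:u]
#2=r depends on [1:r]
#3=q depends on [0:u]
#4=r depends on [2:r]
#5=r depends on [4:r]
#6=r depends on [5:r]
#7=t depends on [6:r]
#8=u depends on [3:q, 7:t]
#9=s depends on [3:q, 7:t]
#10=r depends on [8:u, 9:s]
sources: [0:u]
N(rest) = Σ N(rest − s) over sources s of rest; N(one piece) = 1:
  size 1 → [10]=1
  size 2 → [8,10]=1  [9,10]=1
  size 3 → [8,9,10]=2
  size 4 → [3,8,9,10]=2  [7,8,9,10]=2
  size 5 → [3,7,8,9,10]=4  [6,7,8,9,10]=2
  size 6 → [3,6,7,8,9,10]=6  [5,6,7,8,9,10]=2
  size 7 → [3,5,6,7,8,9,10]=8  [4,5,6,7,8,9,10]=2
  size 8 → [2,4,5,6,7,8,9,10]=2  [3,4,5,6,7,8,9,10]=10
  size 9 → [1,2,4,5,6,7,8,9,10]=2  [2,3,4,5,6,7,8,9,10]=12
  first=0(u) contributes 14

14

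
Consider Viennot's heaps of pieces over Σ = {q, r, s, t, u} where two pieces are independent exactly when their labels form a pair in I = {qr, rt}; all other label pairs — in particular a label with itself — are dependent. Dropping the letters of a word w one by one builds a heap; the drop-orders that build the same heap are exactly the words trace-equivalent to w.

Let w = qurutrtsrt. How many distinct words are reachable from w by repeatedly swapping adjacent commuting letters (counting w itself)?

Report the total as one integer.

6

piece 0:q — minimal
piece 1:u rests on {0:q}
piece 2:r rests on {1:u}
piece 3:u rests on {2:r}
piece 4:t rests on {3:u}
piece 5:r rests on {3:u}
piece 6:t rests on {4:t}
piece 7:s rests on {5:r, 6:t}
piece 8:r rests on {7:s}
piece 9:t rests on {7:s}
minimal pieces: {0:q}
ways to finish when only these pieces remain (= sum over removing one remaining piece with nothing left below it):
  1 left: {8}→1  {9}→1
  2 left: {8,9}→2
  3 left: {7,8,9}→2
  4 left: {5,7,8,9}→2  {6,7,8,9}→2
  5 left: {4,6,7,8,9}→2  {5,6,7,8,9}→4
  6 left: {4,5,6,7,8,9}→6
  7 left: {3,4,5,6,7,8,9}→6
  8 left: {2,3,4,5,6,7,8,9}→6
  placing 0:q first → 6 extensions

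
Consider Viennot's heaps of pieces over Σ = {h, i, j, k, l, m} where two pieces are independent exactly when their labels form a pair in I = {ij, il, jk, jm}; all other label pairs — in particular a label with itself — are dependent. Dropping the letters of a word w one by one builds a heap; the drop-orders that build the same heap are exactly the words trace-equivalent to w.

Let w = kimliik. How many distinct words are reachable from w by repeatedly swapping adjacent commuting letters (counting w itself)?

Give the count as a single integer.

drop 0:k onto floor
drop 1:i onto {0:k}
drop 2:m onto {1:i}
drop 3:l onto {2:m}
drop 4:i onto {2:m}
drop 5:i onto {4:i}
drop 6:k onto {3:l, 5:i}
ground layer = {0:k}
drop-orders for the pieces not yet dropped (sum over which currently-grounded one goes next):
  1 to go: {6} 1
  2 to go: {3,6} 1  {5,6} 1
  3 to go: {3,5,6} 2  {4,5,6} 1
  4 to go: {3,4,5,6} 3
  5 to go: {2,3,4,5,6} 3
  if 0:k drops first: 3 orders

3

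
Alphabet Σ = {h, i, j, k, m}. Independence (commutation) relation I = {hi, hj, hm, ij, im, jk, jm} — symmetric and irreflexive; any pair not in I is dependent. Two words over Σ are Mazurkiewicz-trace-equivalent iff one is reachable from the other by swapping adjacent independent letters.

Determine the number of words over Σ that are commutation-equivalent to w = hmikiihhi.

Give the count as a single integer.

60

drop 0:h onto floor
drop 1:m onto floor
drop 2:i onto floor
drop 3:k onto {0:h, 1:m, 2:i}
drop 4:i onto {3:k}
drop 5:i onto {4:i}
drop 6:h onto {3:k}
drop 7:h onto {6:h}
drop 8:i onto {5:i}
ground layer = {0:h, 1:m, 2:i}
drop-orders for the pieces not yet dropped (sum over which currently-grounded one goes next):
  1 to go: {7} 1  {8} 1
  2 to go: {5,8} 1  {6,7} 1  {7,8} 2
  3 to go: {4,5,8} 1  {5,7,8} 3  {6,7,8} 3
  4 to go: {4,5,7,8} 4  {5,6,7,8} 6
  5 to go: {4,5,6,7,8} 10
  6 to go: {3,4,5,6,7,8} 10
  7 to go: {0,3,4,5,6,7,8} 10  {1,3,4,5,6,7,8} 10  {2,3,4,5,6,7,8} 10
  if 0:h drops first: 20 orders
  if 1:m drops first: 20 orders
  if 2:i drops first: 20 orders
heap linearizations: 60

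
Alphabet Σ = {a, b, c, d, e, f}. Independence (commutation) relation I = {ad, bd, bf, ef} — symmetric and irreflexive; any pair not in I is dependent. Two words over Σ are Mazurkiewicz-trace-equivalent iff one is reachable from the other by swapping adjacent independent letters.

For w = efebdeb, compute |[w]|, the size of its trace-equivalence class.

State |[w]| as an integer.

piece 0:e — minimal
piece 1:f — minimal
piece 2:e rests on {0:e}
piece 3:b rests on {2:e}
piece 4:d rests on {1:f, 2:e}
piece 5:e rests on {3:b, 4:d}
piece 6:b rests on {5:e}
minimal pieces: {0:e, 1:f}
ways to finish when only these pieces remain (= sum over removing one remaining piece with nothing left below it):
  1 left: {6}→1
  2 left: {5,6}→1
  3 left: {3,5,6}→1  {4,5,6}→1
  4 left: {1,4,5,6}→1  {3,4,5,6}→2
  5 left: {1,3,4,5,6}→3  {2,3,4,5,6}→2
  placing 0:e first → 5 extensions
  placing 1:f first → 2 extensions
total linear extensions = 7

7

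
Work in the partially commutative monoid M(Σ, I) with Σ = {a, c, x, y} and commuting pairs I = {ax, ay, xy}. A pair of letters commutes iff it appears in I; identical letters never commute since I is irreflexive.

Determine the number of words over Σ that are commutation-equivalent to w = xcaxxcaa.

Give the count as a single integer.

0(x) covers ∅
1(c) covers 0:x
2(a) covers 1:c
3(x) covers 1:c
4(x) covers 3:x
5(c) covers 2:a, 4:x
6(a) covers 5:c
7(a) covers 6:a
floor of heap: 0:x
completions by unplaced set U, small U first (add the entries for U minus each lowest piece of U):
  |U|=1: {7}:1
  |U|=2: {6,7}:1
  |U|=3: {5,6,7}:1
  |U|=4: {2,5,6,7}:1  {4,5,6,7}:1
  |U|=5: {2,4,5,6,7}:2  {3,4,5,6,7}:1
  |U|=6: {2,3,4,5,6,7}:3
  start at 0(x): 3

3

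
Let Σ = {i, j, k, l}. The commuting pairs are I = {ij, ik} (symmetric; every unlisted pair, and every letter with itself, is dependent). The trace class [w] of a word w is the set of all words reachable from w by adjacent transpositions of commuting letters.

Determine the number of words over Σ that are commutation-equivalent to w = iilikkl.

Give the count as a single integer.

3

0(i) covers ∅
1(i) covers 0:i
2(l) covers 1:i
3(i) covers 2:l
4(k) covers 2:l
5(k) covers 4:k
6(l) covers 3:i, 5:k
floor of heap: 0:i
completions by unplaced set U, small U first (add the entries for U minus each lowest piece of U):
  |U|=1: {6}:1
  |U|=2: {3,6}:1  {5,6}:1
  |U|=3: {3,5,6}:2  {4,5,6}:1
  |U|=4: {3,4,5,6}:3
  |U|=5: {2,3,4,5,6}:3
  start at 0(i): 3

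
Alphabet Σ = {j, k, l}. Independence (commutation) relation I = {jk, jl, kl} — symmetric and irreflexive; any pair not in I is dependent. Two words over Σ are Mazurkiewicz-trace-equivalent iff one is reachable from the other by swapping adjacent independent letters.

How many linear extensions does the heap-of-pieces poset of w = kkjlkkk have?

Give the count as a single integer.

piece 0:k — minimal
piece 1:k rests on {0:k}
piece 2:j — minimal
piece 3:l — minimal
piece 4:k rests on {1:k}
piece 5:k rests on {4:k}
piece 6:k rests on {5:k}
minimal pieces: {0:k, 2:j, 3:l}
ways to finish when only these pieces remain (= sum over removing one remaining piece with nothing left below it):
  1 left: {2}→1  {3}→1  {6}→1
  2 left: {2,3}→2  {2,6}→2  {3,6}→2  {5,6}→1
  3 left: {2,3,6}→6  {2,5,6}→3  {3,5,6}→3  {4,5,6}→1
  4 left: {1,4,5,6}→1  {2,3,5,6}→12  {2,4,5,6}→4  {3,4,5,6}→4
  5 left: {0,1,4,5,6}→1  {1,2,4,5,6}→5  {1,3,4,5,6}→5  {2,3,4,5,6}→20
  placing 0:k first → 30 extensions
  placing 2:j first → 6 extensions
  placing 3:l first → 6 extensions
total linear extensions = 42

42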